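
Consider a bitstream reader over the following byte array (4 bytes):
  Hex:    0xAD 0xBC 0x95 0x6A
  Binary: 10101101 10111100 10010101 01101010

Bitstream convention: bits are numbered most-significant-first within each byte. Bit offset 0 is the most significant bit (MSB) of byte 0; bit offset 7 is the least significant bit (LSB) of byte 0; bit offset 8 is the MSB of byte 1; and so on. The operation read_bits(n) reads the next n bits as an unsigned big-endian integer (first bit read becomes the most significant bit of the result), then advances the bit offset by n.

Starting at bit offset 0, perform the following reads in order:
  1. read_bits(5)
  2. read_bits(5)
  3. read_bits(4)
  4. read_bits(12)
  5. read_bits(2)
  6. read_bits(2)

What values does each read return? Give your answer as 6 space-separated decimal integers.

Answer: 21 22 15 597 2 2

Derivation:
Read 1: bits[0:5] width=5 -> value=21 (bin 10101); offset now 5 = byte 0 bit 5; 27 bits remain
Read 2: bits[5:10] width=5 -> value=22 (bin 10110); offset now 10 = byte 1 bit 2; 22 bits remain
Read 3: bits[10:14] width=4 -> value=15 (bin 1111); offset now 14 = byte 1 bit 6; 18 bits remain
Read 4: bits[14:26] width=12 -> value=597 (bin 001001010101); offset now 26 = byte 3 bit 2; 6 bits remain
Read 5: bits[26:28] width=2 -> value=2 (bin 10); offset now 28 = byte 3 bit 4; 4 bits remain
Read 6: bits[28:30] width=2 -> value=2 (bin 10); offset now 30 = byte 3 bit 6; 2 bits remain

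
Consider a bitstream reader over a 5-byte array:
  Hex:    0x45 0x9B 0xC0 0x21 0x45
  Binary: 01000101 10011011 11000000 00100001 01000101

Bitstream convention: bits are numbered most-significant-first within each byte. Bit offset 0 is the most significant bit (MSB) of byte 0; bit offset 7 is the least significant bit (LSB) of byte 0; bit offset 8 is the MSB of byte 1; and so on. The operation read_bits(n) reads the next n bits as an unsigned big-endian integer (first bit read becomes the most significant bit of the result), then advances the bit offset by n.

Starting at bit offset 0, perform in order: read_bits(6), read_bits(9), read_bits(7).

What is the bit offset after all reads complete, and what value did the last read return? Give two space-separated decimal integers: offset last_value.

Answer: 22 112

Derivation:
Read 1: bits[0:6] width=6 -> value=17 (bin 010001); offset now 6 = byte 0 bit 6; 34 bits remain
Read 2: bits[6:15] width=9 -> value=205 (bin 011001101); offset now 15 = byte 1 bit 7; 25 bits remain
Read 3: bits[15:22] width=7 -> value=112 (bin 1110000); offset now 22 = byte 2 bit 6; 18 bits remain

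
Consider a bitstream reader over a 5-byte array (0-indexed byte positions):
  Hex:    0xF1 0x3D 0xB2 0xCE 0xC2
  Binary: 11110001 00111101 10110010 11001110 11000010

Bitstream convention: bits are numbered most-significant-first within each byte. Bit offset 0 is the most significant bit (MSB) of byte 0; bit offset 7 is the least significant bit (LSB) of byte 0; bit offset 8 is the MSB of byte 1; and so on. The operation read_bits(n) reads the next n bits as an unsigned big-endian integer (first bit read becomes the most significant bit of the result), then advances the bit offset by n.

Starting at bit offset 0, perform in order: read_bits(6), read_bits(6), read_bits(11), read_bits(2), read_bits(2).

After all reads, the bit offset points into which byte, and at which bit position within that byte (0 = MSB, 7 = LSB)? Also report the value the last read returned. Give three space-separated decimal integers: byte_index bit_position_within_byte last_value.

Read 1: bits[0:6] width=6 -> value=60 (bin 111100); offset now 6 = byte 0 bit 6; 34 bits remain
Read 2: bits[6:12] width=6 -> value=19 (bin 010011); offset now 12 = byte 1 bit 4; 28 bits remain
Read 3: bits[12:23] width=11 -> value=1753 (bin 11011011001); offset now 23 = byte 2 bit 7; 17 bits remain
Read 4: bits[23:25] width=2 -> value=1 (bin 01); offset now 25 = byte 3 bit 1; 15 bits remain
Read 5: bits[25:27] width=2 -> value=2 (bin 10); offset now 27 = byte 3 bit 3; 13 bits remain

Answer: 3 3 2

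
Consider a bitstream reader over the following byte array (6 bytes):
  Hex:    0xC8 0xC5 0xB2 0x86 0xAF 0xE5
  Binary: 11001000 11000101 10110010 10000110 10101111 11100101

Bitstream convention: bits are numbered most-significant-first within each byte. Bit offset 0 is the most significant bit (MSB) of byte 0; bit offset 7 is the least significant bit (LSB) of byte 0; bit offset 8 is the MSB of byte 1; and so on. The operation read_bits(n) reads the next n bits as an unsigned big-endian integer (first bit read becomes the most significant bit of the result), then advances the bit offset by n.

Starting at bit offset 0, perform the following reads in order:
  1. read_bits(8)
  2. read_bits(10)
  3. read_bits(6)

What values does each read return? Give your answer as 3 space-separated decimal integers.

Read 1: bits[0:8] width=8 -> value=200 (bin 11001000); offset now 8 = byte 1 bit 0; 40 bits remain
Read 2: bits[8:18] width=10 -> value=790 (bin 1100010110); offset now 18 = byte 2 bit 2; 30 bits remain
Read 3: bits[18:24] width=6 -> value=50 (bin 110010); offset now 24 = byte 3 bit 0; 24 bits remain

Answer: 200 790 50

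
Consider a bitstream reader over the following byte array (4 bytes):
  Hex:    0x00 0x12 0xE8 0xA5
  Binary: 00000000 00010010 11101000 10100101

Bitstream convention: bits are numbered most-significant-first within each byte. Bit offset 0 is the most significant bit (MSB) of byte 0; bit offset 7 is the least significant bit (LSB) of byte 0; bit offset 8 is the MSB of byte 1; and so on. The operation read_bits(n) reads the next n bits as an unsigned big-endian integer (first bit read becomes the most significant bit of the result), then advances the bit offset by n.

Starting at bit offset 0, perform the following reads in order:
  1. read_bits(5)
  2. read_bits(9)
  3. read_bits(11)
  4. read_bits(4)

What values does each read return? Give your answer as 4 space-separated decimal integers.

Answer: 0 4 1489 4

Derivation:
Read 1: bits[0:5] width=5 -> value=0 (bin 00000); offset now 5 = byte 0 bit 5; 27 bits remain
Read 2: bits[5:14] width=9 -> value=4 (bin 000000100); offset now 14 = byte 1 bit 6; 18 bits remain
Read 3: bits[14:25] width=11 -> value=1489 (bin 10111010001); offset now 25 = byte 3 bit 1; 7 bits remain
Read 4: bits[25:29] width=4 -> value=4 (bin 0100); offset now 29 = byte 3 bit 5; 3 bits remain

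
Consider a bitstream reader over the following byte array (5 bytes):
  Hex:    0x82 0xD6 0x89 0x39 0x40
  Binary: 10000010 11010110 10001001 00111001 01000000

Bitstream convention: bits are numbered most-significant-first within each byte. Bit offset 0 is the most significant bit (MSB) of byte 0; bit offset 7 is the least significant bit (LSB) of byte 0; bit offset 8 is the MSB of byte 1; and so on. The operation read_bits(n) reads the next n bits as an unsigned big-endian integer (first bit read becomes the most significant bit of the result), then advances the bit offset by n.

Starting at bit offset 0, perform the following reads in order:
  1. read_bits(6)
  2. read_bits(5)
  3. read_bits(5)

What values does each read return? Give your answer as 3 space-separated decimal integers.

Read 1: bits[0:6] width=6 -> value=32 (bin 100000); offset now 6 = byte 0 bit 6; 34 bits remain
Read 2: bits[6:11] width=5 -> value=22 (bin 10110); offset now 11 = byte 1 bit 3; 29 bits remain
Read 3: bits[11:16] width=5 -> value=22 (bin 10110); offset now 16 = byte 2 bit 0; 24 bits remain

Answer: 32 22 22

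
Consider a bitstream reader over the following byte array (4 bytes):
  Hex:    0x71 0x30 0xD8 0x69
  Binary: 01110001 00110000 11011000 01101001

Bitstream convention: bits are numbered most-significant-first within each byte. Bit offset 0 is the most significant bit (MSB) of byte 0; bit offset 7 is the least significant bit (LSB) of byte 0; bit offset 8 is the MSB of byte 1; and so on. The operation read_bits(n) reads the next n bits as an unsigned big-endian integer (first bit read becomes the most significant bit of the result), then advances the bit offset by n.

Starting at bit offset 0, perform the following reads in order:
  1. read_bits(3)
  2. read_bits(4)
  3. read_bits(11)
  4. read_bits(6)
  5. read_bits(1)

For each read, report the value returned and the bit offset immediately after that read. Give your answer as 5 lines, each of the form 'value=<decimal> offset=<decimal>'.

Read 1: bits[0:3] width=3 -> value=3 (bin 011); offset now 3 = byte 0 bit 3; 29 bits remain
Read 2: bits[3:7] width=4 -> value=8 (bin 1000); offset now 7 = byte 0 bit 7; 25 bits remain
Read 3: bits[7:18] width=11 -> value=1219 (bin 10011000011); offset now 18 = byte 2 bit 2; 14 bits remain
Read 4: bits[18:24] width=6 -> value=24 (bin 011000); offset now 24 = byte 3 bit 0; 8 bits remain
Read 5: bits[24:25] width=1 -> value=0 (bin 0); offset now 25 = byte 3 bit 1; 7 bits remain

Answer: value=3 offset=3
value=8 offset=7
value=1219 offset=18
value=24 offset=24
value=0 offset=25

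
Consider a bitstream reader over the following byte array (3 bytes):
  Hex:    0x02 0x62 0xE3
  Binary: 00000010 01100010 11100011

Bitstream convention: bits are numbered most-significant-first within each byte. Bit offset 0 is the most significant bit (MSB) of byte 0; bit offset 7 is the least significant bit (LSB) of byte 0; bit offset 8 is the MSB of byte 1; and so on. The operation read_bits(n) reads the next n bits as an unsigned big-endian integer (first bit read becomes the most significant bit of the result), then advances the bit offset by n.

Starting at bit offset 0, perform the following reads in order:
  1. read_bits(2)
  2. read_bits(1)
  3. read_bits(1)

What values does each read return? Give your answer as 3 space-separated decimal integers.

Answer: 0 0 0

Derivation:
Read 1: bits[0:2] width=2 -> value=0 (bin 00); offset now 2 = byte 0 bit 2; 22 bits remain
Read 2: bits[2:3] width=1 -> value=0 (bin 0); offset now 3 = byte 0 bit 3; 21 bits remain
Read 3: bits[3:4] width=1 -> value=0 (bin 0); offset now 4 = byte 0 bit 4; 20 bits remain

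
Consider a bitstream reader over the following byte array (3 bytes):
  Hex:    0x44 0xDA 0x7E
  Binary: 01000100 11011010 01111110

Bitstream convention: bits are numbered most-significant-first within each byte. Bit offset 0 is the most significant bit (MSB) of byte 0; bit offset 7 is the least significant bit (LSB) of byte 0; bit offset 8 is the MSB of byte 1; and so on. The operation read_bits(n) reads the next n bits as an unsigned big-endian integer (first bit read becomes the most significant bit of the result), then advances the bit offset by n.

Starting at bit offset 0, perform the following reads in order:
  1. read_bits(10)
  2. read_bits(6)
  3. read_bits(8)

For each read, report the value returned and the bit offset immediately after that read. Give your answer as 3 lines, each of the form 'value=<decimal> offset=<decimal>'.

Read 1: bits[0:10] width=10 -> value=275 (bin 0100010011); offset now 10 = byte 1 bit 2; 14 bits remain
Read 2: bits[10:16] width=6 -> value=26 (bin 011010); offset now 16 = byte 2 bit 0; 8 bits remain
Read 3: bits[16:24] width=8 -> value=126 (bin 01111110); offset now 24 = byte 3 bit 0; 0 bits remain

Answer: value=275 offset=10
value=26 offset=16
value=126 offset=24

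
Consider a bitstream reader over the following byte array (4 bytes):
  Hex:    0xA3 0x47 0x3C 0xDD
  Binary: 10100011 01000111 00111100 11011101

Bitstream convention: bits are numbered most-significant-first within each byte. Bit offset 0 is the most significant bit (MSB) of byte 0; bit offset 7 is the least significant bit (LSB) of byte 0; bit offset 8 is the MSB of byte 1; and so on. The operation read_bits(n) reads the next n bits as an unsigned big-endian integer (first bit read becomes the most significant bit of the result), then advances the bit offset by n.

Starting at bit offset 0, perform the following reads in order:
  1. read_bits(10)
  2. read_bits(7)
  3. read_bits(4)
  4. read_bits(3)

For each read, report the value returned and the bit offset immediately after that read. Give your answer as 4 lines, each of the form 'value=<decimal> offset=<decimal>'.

Read 1: bits[0:10] width=10 -> value=653 (bin 1010001101); offset now 10 = byte 1 bit 2; 22 bits remain
Read 2: bits[10:17] width=7 -> value=14 (bin 0001110); offset now 17 = byte 2 bit 1; 15 bits remain
Read 3: bits[17:21] width=4 -> value=7 (bin 0111); offset now 21 = byte 2 bit 5; 11 bits remain
Read 4: bits[21:24] width=3 -> value=4 (bin 100); offset now 24 = byte 3 bit 0; 8 bits remain

Answer: value=653 offset=10
value=14 offset=17
value=7 offset=21
value=4 offset=24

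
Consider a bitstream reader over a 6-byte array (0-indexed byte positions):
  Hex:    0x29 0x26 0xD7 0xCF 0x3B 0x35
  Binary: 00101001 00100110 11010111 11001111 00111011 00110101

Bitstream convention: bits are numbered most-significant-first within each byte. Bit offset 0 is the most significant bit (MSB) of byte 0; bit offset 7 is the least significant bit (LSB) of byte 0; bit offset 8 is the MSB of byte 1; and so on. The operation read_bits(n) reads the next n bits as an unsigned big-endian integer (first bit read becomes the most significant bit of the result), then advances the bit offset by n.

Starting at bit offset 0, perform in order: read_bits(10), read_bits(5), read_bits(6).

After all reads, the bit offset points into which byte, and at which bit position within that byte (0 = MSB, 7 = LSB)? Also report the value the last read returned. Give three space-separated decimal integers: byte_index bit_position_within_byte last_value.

Read 1: bits[0:10] width=10 -> value=164 (bin 0010100100); offset now 10 = byte 1 bit 2; 38 bits remain
Read 2: bits[10:15] width=5 -> value=19 (bin 10011); offset now 15 = byte 1 bit 7; 33 bits remain
Read 3: bits[15:21] width=6 -> value=26 (bin 011010); offset now 21 = byte 2 bit 5; 27 bits remain

Answer: 2 5 26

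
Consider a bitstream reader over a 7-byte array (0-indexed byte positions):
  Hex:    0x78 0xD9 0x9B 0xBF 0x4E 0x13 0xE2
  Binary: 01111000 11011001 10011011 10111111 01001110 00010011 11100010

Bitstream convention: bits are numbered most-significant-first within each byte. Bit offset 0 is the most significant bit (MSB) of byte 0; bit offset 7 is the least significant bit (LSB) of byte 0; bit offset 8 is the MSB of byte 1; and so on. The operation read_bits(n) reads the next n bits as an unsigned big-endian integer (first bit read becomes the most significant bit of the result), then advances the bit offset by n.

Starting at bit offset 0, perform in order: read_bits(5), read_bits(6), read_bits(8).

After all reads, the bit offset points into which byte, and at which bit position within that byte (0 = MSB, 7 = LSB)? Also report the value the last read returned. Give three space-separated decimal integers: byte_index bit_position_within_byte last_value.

Answer: 2 3 204

Derivation:
Read 1: bits[0:5] width=5 -> value=15 (bin 01111); offset now 5 = byte 0 bit 5; 51 bits remain
Read 2: bits[5:11] width=6 -> value=6 (bin 000110); offset now 11 = byte 1 bit 3; 45 bits remain
Read 3: bits[11:19] width=8 -> value=204 (bin 11001100); offset now 19 = byte 2 bit 3; 37 bits remain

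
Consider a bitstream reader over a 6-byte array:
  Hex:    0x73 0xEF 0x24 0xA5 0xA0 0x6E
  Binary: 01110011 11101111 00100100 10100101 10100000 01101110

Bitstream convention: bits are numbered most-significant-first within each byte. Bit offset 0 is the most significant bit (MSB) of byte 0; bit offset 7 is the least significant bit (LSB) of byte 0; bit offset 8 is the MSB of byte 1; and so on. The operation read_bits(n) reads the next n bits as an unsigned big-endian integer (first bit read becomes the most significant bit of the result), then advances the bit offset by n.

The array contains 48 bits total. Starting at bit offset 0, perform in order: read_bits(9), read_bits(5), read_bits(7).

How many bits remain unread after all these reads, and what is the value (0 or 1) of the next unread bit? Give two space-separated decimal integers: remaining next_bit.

Answer: 27 1

Derivation:
Read 1: bits[0:9] width=9 -> value=231 (bin 011100111); offset now 9 = byte 1 bit 1; 39 bits remain
Read 2: bits[9:14] width=5 -> value=27 (bin 11011); offset now 14 = byte 1 bit 6; 34 bits remain
Read 3: bits[14:21] width=7 -> value=100 (bin 1100100); offset now 21 = byte 2 bit 5; 27 bits remain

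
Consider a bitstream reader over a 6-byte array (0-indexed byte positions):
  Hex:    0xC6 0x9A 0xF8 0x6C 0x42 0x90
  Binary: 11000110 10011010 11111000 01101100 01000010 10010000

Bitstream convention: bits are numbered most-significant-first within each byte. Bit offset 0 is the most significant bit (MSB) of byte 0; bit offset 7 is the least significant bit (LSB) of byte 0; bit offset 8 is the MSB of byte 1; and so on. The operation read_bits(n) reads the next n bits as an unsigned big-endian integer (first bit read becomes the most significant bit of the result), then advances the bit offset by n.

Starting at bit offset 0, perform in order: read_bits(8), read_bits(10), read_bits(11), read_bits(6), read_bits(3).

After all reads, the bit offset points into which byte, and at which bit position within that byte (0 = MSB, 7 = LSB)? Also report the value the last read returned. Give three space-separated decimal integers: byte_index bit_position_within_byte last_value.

Answer: 4 6 0

Derivation:
Read 1: bits[0:8] width=8 -> value=198 (bin 11000110); offset now 8 = byte 1 bit 0; 40 bits remain
Read 2: bits[8:18] width=10 -> value=619 (bin 1001101011); offset now 18 = byte 2 bit 2; 30 bits remain
Read 3: bits[18:29] width=11 -> value=1805 (bin 11100001101); offset now 29 = byte 3 bit 5; 19 bits remain
Read 4: bits[29:35] width=6 -> value=34 (bin 100010); offset now 35 = byte 4 bit 3; 13 bits remain
Read 5: bits[35:38] width=3 -> value=0 (bin 000); offset now 38 = byte 4 bit 6; 10 bits remain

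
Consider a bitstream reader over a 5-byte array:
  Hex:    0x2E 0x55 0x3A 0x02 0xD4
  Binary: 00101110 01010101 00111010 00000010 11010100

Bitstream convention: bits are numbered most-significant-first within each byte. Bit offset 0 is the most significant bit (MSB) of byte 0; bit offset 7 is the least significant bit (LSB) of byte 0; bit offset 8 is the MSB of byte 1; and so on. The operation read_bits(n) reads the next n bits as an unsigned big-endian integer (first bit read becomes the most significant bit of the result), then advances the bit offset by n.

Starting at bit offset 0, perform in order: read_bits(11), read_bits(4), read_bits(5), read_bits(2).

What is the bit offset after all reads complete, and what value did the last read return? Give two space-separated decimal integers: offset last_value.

Read 1: bits[0:11] width=11 -> value=370 (bin 00101110010); offset now 11 = byte 1 bit 3; 29 bits remain
Read 2: bits[11:15] width=4 -> value=10 (bin 1010); offset now 15 = byte 1 bit 7; 25 bits remain
Read 3: bits[15:20] width=5 -> value=19 (bin 10011); offset now 20 = byte 2 bit 4; 20 bits remain
Read 4: bits[20:22] width=2 -> value=2 (bin 10); offset now 22 = byte 2 bit 6; 18 bits remain

Answer: 22 2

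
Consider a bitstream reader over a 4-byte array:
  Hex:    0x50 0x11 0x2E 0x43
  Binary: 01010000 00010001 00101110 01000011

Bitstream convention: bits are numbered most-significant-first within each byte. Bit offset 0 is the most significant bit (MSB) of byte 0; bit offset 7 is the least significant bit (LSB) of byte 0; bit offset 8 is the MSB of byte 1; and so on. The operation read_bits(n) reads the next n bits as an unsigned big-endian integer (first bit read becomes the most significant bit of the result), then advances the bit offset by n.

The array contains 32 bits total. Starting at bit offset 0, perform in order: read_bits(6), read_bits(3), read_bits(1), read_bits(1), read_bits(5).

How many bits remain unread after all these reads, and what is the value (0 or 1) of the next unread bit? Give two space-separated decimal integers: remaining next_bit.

Answer: 16 0

Derivation:
Read 1: bits[0:6] width=6 -> value=20 (bin 010100); offset now 6 = byte 0 bit 6; 26 bits remain
Read 2: bits[6:9] width=3 -> value=0 (bin 000); offset now 9 = byte 1 bit 1; 23 bits remain
Read 3: bits[9:10] width=1 -> value=0 (bin 0); offset now 10 = byte 1 bit 2; 22 bits remain
Read 4: bits[10:11] width=1 -> value=0 (bin 0); offset now 11 = byte 1 bit 3; 21 bits remain
Read 5: bits[11:16] width=5 -> value=17 (bin 10001); offset now 16 = byte 2 bit 0; 16 bits remain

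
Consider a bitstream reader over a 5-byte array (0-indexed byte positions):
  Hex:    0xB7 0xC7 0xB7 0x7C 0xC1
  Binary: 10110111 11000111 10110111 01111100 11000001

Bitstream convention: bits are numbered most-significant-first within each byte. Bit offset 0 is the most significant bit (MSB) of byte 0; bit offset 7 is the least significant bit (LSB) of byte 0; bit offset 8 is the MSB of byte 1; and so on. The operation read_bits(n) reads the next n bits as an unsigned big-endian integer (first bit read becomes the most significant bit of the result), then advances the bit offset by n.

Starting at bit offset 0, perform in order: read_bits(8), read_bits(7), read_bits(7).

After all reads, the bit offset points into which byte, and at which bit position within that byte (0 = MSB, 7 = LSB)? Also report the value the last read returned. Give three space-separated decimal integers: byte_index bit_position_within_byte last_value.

Read 1: bits[0:8] width=8 -> value=183 (bin 10110111); offset now 8 = byte 1 bit 0; 32 bits remain
Read 2: bits[8:15] width=7 -> value=99 (bin 1100011); offset now 15 = byte 1 bit 7; 25 bits remain
Read 3: bits[15:22] width=7 -> value=109 (bin 1101101); offset now 22 = byte 2 bit 6; 18 bits remain

Answer: 2 6 109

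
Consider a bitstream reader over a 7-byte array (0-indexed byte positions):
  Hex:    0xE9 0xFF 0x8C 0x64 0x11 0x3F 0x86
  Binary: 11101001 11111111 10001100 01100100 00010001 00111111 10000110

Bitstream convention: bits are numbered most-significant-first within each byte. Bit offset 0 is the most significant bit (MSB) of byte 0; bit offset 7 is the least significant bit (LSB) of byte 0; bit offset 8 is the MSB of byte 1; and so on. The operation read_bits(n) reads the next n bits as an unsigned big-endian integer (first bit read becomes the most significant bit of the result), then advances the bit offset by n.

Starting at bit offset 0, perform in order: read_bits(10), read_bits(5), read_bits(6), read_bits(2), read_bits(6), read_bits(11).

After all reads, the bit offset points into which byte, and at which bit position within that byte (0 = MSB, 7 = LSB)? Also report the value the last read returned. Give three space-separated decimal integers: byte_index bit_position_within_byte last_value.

Answer: 5 0 1041

Derivation:
Read 1: bits[0:10] width=10 -> value=935 (bin 1110100111); offset now 10 = byte 1 bit 2; 46 bits remain
Read 2: bits[10:15] width=5 -> value=31 (bin 11111); offset now 15 = byte 1 bit 7; 41 bits remain
Read 3: bits[15:21] width=6 -> value=49 (bin 110001); offset now 21 = byte 2 bit 5; 35 bits remain
Read 4: bits[21:23] width=2 -> value=2 (bin 10); offset now 23 = byte 2 bit 7; 33 bits remain
Read 5: bits[23:29] width=6 -> value=12 (bin 001100); offset now 29 = byte 3 bit 5; 27 bits remain
Read 6: bits[29:40] width=11 -> value=1041 (bin 10000010001); offset now 40 = byte 5 bit 0; 16 bits remain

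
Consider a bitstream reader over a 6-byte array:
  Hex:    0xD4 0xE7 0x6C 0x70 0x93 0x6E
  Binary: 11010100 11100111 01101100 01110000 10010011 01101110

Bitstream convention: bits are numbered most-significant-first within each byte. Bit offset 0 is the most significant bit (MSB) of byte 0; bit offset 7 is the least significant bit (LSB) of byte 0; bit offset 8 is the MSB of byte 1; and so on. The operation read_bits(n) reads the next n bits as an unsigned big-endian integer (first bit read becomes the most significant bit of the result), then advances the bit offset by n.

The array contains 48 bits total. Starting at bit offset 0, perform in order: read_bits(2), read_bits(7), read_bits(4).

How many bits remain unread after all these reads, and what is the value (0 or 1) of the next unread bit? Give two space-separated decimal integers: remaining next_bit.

Read 1: bits[0:2] width=2 -> value=3 (bin 11); offset now 2 = byte 0 bit 2; 46 bits remain
Read 2: bits[2:9] width=7 -> value=41 (bin 0101001); offset now 9 = byte 1 bit 1; 39 bits remain
Read 3: bits[9:13] width=4 -> value=12 (bin 1100); offset now 13 = byte 1 bit 5; 35 bits remain

Answer: 35 1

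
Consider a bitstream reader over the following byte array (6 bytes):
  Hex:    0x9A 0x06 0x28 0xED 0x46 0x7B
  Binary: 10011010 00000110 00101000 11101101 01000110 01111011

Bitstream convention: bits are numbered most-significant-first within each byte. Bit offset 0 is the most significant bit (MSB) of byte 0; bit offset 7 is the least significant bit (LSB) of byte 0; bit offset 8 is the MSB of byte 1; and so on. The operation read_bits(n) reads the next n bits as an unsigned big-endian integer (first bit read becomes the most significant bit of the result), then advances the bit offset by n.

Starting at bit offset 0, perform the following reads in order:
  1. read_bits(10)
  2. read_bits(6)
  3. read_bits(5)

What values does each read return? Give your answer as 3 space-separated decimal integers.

Answer: 616 6 5

Derivation:
Read 1: bits[0:10] width=10 -> value=616 (bin 1001101000); offset now 10 = byte 1 bit 2; 38 bits remain
Read 2: bits[10:16] width=6 -> value=6 (bin 000110); offset now 16 = byte 2 bit 0; 32 bits remain
Read 3: bits[16:21] width=5 -> value=5 (bin 00101); offset now 21 = byte 2 bit 5; 27 bits remain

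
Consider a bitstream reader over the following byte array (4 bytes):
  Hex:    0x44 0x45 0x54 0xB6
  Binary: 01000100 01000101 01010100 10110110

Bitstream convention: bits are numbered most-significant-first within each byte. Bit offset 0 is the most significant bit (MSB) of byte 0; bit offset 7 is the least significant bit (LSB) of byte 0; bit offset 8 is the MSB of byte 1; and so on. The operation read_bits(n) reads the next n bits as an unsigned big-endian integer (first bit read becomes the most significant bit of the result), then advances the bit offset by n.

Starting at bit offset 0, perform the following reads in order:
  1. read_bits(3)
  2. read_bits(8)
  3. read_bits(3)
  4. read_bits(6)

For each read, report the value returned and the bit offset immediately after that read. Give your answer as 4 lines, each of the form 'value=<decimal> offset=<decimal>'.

Read 1: bits[0:3] width=3 -> value=2 (bin 010); offset now 3 = byte 0 bit 3; 29 bits remain
Read 2: bits[3:11] width=8 -> value=34 (bin 00100010); offset now 11 = byte 1 bit 3; 21 bits remain
Read 3: bits[11:14] width=3 -> value=1 (bin 001); offset now 14 = byte 1 bit 6; 18 bits remain
Read 4: bits[14:20] width=6 -> value=21 (bin 010101); offset now 20 = byte 2 bit 4; 12 bits remain

Answer: value=2 offset=3
value=34 offset=11
value=1 offset=14
value=21 offset=20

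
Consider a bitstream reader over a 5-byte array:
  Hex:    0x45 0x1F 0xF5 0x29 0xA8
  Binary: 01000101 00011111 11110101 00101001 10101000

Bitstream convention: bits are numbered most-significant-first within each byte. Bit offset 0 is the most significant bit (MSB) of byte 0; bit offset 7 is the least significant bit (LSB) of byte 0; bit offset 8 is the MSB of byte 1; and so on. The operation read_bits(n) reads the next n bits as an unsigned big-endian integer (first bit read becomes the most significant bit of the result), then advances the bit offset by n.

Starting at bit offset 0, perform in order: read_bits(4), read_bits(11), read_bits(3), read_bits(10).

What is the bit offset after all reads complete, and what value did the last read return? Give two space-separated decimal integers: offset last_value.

Answer: 28 850

Derivation:
Read 1: bits[0:4] width=4 -> value=4 (bin 0100); offset now 4 = byte 0 bit 4; 36 bits remain
Read 2: bits[4:15] width=11 -> value=655 (bin 01010001111); offset now 15 = byte 1 bit 7; 25 bits remain
Read 3: bits[15:18] width=3 -> value=7 (bin 111); offset now 18 = byte 2 bit 2; 22 bits remain
Read 4: bits[18:28] width=10 -> value=850 (bin 1101010010); offset now 28 = byte 3 bit 4; 12 bits remain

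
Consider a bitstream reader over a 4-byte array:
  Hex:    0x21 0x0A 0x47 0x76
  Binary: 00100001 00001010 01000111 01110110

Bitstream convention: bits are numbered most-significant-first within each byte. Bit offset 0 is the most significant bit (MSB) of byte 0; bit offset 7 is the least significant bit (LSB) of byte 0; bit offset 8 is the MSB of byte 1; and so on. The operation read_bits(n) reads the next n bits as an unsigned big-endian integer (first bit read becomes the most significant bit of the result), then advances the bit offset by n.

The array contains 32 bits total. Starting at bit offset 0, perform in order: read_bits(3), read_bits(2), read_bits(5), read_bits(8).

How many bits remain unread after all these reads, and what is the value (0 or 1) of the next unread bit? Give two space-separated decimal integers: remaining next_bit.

Read 1: bits[0:3] width=3 -> value=1 (bin 001); offset now 3 = byte 0 bit 3; 29 bits remain
Read 2: bits[3:5] width=2 -> value=0 (bin 00); offset now 5 = byte 0 bit 5; 27 bits remain
Read 3: bits[5:10] width=5 -> value=4 (bin 00100); offset now 10 = byte 1 bit 2; 22 bits remain
Read 4: bits[10:18] width=8 -> value=41 (bin 00101001); offset now 18 = byte 2 bit 2; 14 bits remain

Answer: 14 0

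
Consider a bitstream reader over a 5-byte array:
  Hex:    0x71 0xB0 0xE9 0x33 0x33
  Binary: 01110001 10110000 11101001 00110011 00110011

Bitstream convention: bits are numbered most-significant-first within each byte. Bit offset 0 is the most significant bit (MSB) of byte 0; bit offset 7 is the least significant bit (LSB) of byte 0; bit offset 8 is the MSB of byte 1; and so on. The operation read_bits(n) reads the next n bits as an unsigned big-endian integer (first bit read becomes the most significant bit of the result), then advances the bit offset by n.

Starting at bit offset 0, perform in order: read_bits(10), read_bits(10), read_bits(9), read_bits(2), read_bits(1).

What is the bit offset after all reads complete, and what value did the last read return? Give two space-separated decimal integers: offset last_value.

Read 1: bits[0:10] width=10 -> value=454 (bin 0111000110); offset now 10 = byte 1 bit 2; 30 bits remain
Read 2: bits[10:20] width=10 -> value=782 (bin 1100001110); offset now 20 = byte 2 bit 4; 20 bits remain
Read 3: bits[20:29] width=9 -> value=294 (bin 100100110); offset now 29 = byte 3 bit 5; 11 bits remain
Read 4: bits[29:31] width=2 -> value=1 (bin 01); offset now 31 = byte 3 bit 7; 9 bits remain
Read 5: bits[31:32] width=1 -> value=1 (bin 1); offset now 32 = byte 4 bit 0; 8 bits remain

Answer: 32 1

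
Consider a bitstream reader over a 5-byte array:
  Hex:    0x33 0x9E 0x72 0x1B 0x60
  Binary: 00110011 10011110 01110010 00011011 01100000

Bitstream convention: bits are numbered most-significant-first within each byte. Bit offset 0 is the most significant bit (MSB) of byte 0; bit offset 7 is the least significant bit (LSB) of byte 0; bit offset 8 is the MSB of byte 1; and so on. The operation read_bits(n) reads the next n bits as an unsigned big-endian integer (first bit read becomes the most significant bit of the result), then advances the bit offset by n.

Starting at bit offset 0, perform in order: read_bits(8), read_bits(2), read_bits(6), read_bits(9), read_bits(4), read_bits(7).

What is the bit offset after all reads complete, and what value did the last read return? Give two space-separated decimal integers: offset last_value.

Answer: 36 54

Derivation:
Read 1: bits[0:8] width=8 -> value=51 (bin 00110011); offset now 8 = byte 1 bit 0; 32 bits remain
Read 2: bits[8:10] width=2 -> value=2 (bin 10); offset now 10 = byte 1 bit 2; 30 bits remain
Read 3: bits[10:16] width=6 -> value=30 (bin 011110); offset now 16 = byte 2 bit 0; 24 bits remain
Read 4: bits[16:25] width=9 -> value=228 (bin 011100100); offset now 25 = byte 3 bit 1; 15 bits remain
Read 5: bits[25:29] width=4 -> value=3 (bin 0011); offset now 29 = byte 3 bit 5; 11 bits remain
Read 6: bits[29:36] width=7 -> value=54 (bin 0110110); offset now 36 = byte 4 bit 4; 4 bits remain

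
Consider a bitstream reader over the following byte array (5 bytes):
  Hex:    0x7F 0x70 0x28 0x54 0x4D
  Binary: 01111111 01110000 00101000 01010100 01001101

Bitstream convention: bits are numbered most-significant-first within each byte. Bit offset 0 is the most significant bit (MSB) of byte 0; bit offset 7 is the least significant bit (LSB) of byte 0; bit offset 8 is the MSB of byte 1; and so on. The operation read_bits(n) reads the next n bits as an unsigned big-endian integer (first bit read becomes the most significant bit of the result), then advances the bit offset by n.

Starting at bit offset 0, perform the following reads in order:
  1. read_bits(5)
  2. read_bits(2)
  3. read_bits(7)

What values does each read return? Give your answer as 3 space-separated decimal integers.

Answer: 15 3 92

Derivation:
Read 1: bits[0:5] width=5 -> value=15 (bin 01111); offset now 5 = byte 0 bit 5; 35 bits remain
Read 2: bits[5:7] width=2 -> value=3 (bin 11); offset now 7 = byte 0 bit 7; 33 bits remain
Read 3: bits[7:14] width=7 -> value=92 (bin 1011100); offset now 14 = byte 1 bit 6; 26 bits remain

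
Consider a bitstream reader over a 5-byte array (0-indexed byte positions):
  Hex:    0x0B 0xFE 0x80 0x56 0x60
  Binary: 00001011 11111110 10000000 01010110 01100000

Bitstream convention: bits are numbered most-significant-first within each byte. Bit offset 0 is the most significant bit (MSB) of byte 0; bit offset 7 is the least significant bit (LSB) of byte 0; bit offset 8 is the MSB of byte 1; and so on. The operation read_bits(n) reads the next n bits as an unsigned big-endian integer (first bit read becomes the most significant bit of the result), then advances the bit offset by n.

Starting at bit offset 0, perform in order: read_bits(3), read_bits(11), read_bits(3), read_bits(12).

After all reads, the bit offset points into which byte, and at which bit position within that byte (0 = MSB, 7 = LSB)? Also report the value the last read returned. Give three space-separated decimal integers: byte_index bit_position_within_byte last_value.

Answer: 3 5 10

Derivation:
Read 1: bits[0:3] width=3 -> value=0 (bin 000); offset now 3 = byte 0 bit 3; 37 bits remain
Read 2: bits[3:14] width=11 -> value=767 (bin 01011111111); offset now 14 = byte 1 bit 6; 26 bits remain
Read 3: bits[14:17] width=3 -> value=5 (bin 101); offset now 17 = byte 2 bit 1; 23 bits remain
Read 4: bits[17:29] width=12 -> value=10 (bin 000000001010); offset now 29 = byte 3 bit 5; 11 bits remain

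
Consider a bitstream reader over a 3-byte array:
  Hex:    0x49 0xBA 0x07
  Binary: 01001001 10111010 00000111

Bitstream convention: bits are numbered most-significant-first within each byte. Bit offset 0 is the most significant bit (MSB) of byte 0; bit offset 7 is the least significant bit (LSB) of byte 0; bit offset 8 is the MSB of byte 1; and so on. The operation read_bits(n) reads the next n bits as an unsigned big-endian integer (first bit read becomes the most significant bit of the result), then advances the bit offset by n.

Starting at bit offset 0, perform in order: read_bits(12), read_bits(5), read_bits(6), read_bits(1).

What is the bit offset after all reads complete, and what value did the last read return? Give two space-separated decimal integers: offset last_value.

Read 1: bits[0:12] width=12 -> value=1179 (bin 010010011011); offset now 12 = byte 1 bit 4; 12 bits remain
Read 2: bits[12:17] width=5 -> value=20 (bin 10100); offset now 17 = byte 2 bit 1; 7 bits remain
Read 3: bits[17:23] width=6 -> value=3 (bin 000011); offset now 23 = byte 2 bit 7; 1 bits remain
Read 4: bits[23:24] width=1 -> value=1 (bin 1); offset now 24 = byte 3 bit 0; 0 bits remain

Answer: 24 1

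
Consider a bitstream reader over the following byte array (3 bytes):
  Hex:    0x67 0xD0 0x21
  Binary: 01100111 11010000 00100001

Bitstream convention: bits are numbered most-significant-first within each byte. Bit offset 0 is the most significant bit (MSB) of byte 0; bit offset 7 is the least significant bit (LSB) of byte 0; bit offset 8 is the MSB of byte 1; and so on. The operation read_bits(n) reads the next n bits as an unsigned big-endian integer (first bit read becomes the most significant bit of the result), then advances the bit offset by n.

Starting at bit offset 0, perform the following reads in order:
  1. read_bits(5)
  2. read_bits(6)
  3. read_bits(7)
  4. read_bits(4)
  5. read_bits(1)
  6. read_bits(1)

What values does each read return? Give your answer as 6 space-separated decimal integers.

Read 1: bits[0:5] width=5 -> value=12 (bin 01100); offset now 5 = byte 0 bit 5; 19 bits remain
Read 2: bits[5:11] width=6 -> value=62 (bin 111110); offset now 11 = byte 1 bit 3; 13 bits remain
Read 3: bits[11:18] width=7 -> value=64 (bin 1000000); offset now 18 = byte 2 bit 2; 6 bits remain
Read 4: bits[18:22] width=4 -> value=8 (bin 1000); offset now 22 = byte 2 bit 6; 2 bits remain
Read 5: bits[22:23] width=1 -> value=0 (bin 0); offset now 23 = byte 2 bit 7; 1 bits remain
Read 6: bits[23:24] width=1 -> value=1 (bin 1); offset now 24 = byte 3 bit 0; 0 bits remain

Answer: 12 62 64 8 0 1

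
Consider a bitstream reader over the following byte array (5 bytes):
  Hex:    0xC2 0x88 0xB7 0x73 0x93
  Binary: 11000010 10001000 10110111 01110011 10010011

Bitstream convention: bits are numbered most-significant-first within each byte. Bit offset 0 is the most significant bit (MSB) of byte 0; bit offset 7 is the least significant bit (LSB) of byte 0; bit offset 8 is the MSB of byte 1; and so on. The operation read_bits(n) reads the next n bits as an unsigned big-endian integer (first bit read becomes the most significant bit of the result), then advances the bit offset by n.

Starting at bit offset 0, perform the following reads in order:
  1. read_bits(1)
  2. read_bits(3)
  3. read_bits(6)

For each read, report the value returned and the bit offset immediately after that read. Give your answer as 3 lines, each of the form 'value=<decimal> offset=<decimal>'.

Read 1: bits[0:1] width=1 -> value=1 (bin 1); offset now 1 = byte 0 bit 1; 39 bits remain
Read 2: bits[1:4] width=3 -> value=4 (bin 100); offset now 4 = byte 0 bit 4; 36 bits remain
Read 3: bits[4:10] width=6 -> value=10 (bin 001010); offset now 10 = byte 1 bit 2; 30 bits remain

Answer: value=1 offset=1
value=4 offset=4
value=10 offset=10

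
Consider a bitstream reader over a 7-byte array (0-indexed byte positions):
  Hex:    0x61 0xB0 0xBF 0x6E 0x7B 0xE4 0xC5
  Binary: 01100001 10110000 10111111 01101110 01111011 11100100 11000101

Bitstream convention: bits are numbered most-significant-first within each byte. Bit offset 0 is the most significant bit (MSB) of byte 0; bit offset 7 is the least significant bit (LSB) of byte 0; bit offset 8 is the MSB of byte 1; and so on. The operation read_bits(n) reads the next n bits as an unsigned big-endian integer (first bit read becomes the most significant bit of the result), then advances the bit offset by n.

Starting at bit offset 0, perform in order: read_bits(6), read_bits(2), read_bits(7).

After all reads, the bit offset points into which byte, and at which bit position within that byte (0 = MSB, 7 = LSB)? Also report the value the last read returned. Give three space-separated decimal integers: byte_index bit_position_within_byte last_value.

Read 1: bits[0:6] width=6 -> value=24 (bin 011000); offset now 6 = byte 0 bit 6; 50 bits remain
Read 2: bits[6:8] width=2 -> value=1 (bin 01); offset now 8 = byte 1 bit 0; 48 bits remain
Read 3: bits[8:15] width=7 -> value=88 (bin 1011000); offset now 15 = byte 1 bit 7; 41 bits remain

Answer: 1 7 88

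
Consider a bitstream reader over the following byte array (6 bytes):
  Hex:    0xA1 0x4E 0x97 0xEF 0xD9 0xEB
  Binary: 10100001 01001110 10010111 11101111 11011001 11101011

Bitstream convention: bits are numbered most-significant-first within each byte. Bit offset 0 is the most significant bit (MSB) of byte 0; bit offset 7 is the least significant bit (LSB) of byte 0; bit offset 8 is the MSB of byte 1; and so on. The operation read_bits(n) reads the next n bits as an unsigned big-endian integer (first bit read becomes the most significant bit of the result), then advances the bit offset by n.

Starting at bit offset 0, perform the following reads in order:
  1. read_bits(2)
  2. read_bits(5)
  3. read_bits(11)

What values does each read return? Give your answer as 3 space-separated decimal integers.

Read 1: bits[0:2] width=2 -> value=2 (bin 10); offset now 2 = byte 0 bit 2; 46 bits remain
Read 2: bits[2:7] width=5 -> value=16 (bin 10000); offset now 7 = byte 0 bit 7; 41 bits remain
Read 3: bits[7:18] width=11 -> value=1338 (bin 10100111010); offset now 18 = byte 2 bit 2; 30 bits remain

Answer: 2 16 1338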